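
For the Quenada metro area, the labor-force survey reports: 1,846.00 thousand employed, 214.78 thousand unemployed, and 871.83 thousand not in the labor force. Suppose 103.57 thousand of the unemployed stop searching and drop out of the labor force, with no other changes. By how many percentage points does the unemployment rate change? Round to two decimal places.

The unemployment rate changes by −4.74 percentage points.

Initially, labor force = 1,846.00 + 214.78 = 2,060.78 thousand, so u = 214.78/2,060.78 = 10.42%.
After the change, unemployed and labor force both fall by 103.57 → E = 1,846.00, U = 111.21, labor force = 1,957.21 thousand.
New unemployment rate = 111.21 / 1,957.21 = 5.68%.
Change = 5.68% − 10.42% = −4.74 percentage points.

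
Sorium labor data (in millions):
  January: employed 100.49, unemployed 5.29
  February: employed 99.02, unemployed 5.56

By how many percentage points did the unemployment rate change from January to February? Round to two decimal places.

The unemployment rate changed by +0.32 percentage points.

January: labor force = 100.49 + 5.29 = 105.78; u = 5.29/105.78 = 5.00%.
February: labor force = 99.02 + 5.56 = 104.58; u = 5.56/104.58 = 5.32%.
Change = 5.32% − 5.00% = +0.32 pp.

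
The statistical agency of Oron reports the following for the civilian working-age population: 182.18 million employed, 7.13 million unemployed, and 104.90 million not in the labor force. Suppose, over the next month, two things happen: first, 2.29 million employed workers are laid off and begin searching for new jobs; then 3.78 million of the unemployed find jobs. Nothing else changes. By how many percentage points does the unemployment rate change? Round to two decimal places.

The unemployment rate changes by −0.79 percentage points.

Initially, labor force = 182.18 + 7.13 = 189.31 million, so u = 7.13/189.31 = 3.77%.
After the first change, employed falls and unemployed rises by 2.29; labor force unchanged → E = 179.89, U = 9.42, labor force = 189.31 million.
After the second change, unemployed falls and employed rises by 3.78; labor force unchanged → E = 183.67, U = 5.64, labor force = 189.31 million.
New unemployment rate = 5.64 / 189.31 = 2.98%.
Change = 2.98% − 3.77% = −0.79 percentage points.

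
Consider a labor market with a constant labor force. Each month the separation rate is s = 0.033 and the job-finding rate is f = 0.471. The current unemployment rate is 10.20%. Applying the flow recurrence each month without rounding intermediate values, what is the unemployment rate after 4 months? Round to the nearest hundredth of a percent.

With a fixed labor force, u_{t+1} = u_t + s·(1−u_t) − f·u_t = u_t·(1−s−f) + s.
Here 1−s−f = 0.496 and s = 0.033.
u_1 = 0.102000 × 0.496 + 0.033 = 0.083592.
u_2 = 0.083592 × 0.496 + 0.033 = 0.074462.
u_3 = 0.074462 × 0.496 + 0.033 = 0.069933.
u_4 = 0.069933 × 0.496 + 0.033 = 0.067687.

Unemployment rate after four months ≈ 6.77%.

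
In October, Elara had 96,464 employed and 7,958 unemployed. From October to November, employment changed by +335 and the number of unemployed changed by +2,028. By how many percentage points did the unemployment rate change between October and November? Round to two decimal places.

October: labor force = 96,464 + 7,958 = 104,422; u = 7,958/104,422 = 7.62%.
November: labor force = 96,799 + 9,986 = 106,785; u = 9,986/106,785 = 9.35%.
Change = 9.35% − 7.62% = +1.73 pp.

The unemployment rate changed by +1.73 percentage points.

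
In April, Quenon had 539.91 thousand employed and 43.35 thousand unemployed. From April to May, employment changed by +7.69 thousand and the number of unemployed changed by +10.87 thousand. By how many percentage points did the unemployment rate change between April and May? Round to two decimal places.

The unemployment rate changed by +1.58 percentage points.

April: labor force = 539.91 + 43.35 = 583.26; u = 43.35/583.26 = 7.43%.
May: labor force = 547.60 + 54.22 = 601.82; u = 54.22/601.82 = 9.01%.
Change = 9.01% − 7.43% = +1.58 pp.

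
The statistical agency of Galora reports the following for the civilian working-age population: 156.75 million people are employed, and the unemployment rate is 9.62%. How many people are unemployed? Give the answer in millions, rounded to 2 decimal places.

About 16.68 million are unemployed.

Let U be the number unemployed. The labor force is E + U, and U/(E+U) = 0.0962.
So U = 0.0962 × 156.75 / (1 − 0.0962) = 15.0793 / 0.9038 ≈ 16.68 million.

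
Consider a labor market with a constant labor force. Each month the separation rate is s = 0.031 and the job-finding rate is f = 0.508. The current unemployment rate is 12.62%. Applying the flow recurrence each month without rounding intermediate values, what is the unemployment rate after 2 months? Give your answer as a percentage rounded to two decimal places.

With a fixed labor force, u_{t+1} = u_t + s·(1−u_t) − f·u_t = u_t·(1−s−f) + s.
Here 1−s−f = 0.461 and s = 0.031.
u_1 = 0.126200 × 0.461 + 0.031 = 0.089178.
u_2 = 0.089178 × 0.461 + 0.031 = 0.072111.

Unemployment rate after two months ≈ 7.21%.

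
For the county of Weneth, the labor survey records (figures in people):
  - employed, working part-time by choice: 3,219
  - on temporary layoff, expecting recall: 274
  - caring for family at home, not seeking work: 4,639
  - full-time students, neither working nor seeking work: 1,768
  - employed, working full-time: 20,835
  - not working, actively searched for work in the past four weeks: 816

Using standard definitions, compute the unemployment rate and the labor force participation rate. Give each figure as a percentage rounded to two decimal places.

Employed = 3,219 + 20,835 = 24,054.
Unemployed = 274 + 816 = 1,090 (jobless and actively searching, or on temporary layoff).
Labor force = 24,054 + 1,090 = 25,144.
Not in labor force = 4,639 + 1,768 = 6,407 (those not working and not actively searching are outside the labor force).
Civilian working-age population = 25,144 + 6,407 = 31,551.
Unemployment rate = 1,090 / 25,144 = 4.34%.
Labor force participation rate = 25,144 / 31,551 = 79.69%.

Unemployment rate ≈ 4.34%; labor force participation rate ≈ 79.69%.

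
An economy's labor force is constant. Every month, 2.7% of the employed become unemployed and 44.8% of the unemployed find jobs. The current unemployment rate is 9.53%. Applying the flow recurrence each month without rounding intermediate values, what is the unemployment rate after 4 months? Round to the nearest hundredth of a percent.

Unemployment rate after four months ≈ 5.98%.

With a fixed labor force, u_{t+1} = u_t + s·(1−u_t) − f·u_t = u_t·(1−s−f) + s.
Here 1−s−f = 0.525 and s = 0.027.
u_1 = 0.095300 × 0.525 + 0.027 = 0.077033.
u_2 = 0.077033 × 0.525 + 0.027 = 0.067442.
u_3 = 0.067442 × 0.525 + 0.027 = 0.062407.
u_4 = 0.062407 × 0.525 + 0.027 = 0.059764.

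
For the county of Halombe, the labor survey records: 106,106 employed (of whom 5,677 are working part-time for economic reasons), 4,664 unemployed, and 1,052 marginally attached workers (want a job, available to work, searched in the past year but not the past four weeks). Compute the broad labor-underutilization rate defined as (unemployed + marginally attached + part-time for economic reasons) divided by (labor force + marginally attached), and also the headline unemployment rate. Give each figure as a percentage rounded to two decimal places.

Labor force = 106,106 + 4,664 = 110,770.
Numerator = 4,664 + 1,052 + 5,677 = 11,393.
Denominator = 110,770 + 1,052 = 111,822.
Broad rate = 11,393 / 111,822 = 10.19%.
Headline unemployment rate = 4,664 / 110,770 = 4.21%.

Broad underutilization rate ≈ 10.19%; headline unemployment rate ≈ 4.21%.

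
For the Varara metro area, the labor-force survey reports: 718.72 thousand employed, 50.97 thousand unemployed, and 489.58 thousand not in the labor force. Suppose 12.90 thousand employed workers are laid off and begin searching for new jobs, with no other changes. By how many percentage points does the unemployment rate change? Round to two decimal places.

The unemployment rate changes by +1.68 percentage points.

Initially, labor force = 718.72 + 50.97 = 769.69 thousand, so u = 50.97/769.69 = 6.62%.
After the change, employed falls and unemployed rises by 12.90; labor force unchanged → E = 705.82, U = 63.87, labor force = 769.69 thousand.
New unemployment rate = 63.87 / 769.69 = 8.30%.
Change = 8.30% − 6.62% = +1.68 percentage points.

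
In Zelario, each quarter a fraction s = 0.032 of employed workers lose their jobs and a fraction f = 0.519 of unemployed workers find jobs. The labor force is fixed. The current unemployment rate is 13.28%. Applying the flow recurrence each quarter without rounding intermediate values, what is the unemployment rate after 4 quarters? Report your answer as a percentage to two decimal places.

Unemployment rate after four quarters ≈ 6.11%.

With a fixed labor force, u_{t+1} = u_t + s·(1−u_t) − f·u_t = u_t·(1−s−f) + s.
Here 1−s−f = 0.449 and s = 0.032.
u_1 = 0.132800 × 0.449 + 0.032 = 0.091627.
u_2 = 0.091627 × 0.449 + 0.032 = 0.073141.
u_3 = 0.073141 × 0.449 + 0.032 = 0.064840.
u_4 = 0.064840 × 0.449 + 0.032 = 0.061113.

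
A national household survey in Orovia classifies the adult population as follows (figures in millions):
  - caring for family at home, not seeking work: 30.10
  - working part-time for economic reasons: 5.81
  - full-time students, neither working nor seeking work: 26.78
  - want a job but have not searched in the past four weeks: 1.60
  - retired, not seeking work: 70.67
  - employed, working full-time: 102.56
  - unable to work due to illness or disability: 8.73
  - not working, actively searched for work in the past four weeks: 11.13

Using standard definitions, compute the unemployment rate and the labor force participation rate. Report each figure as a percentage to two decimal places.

Employed = 5.81 + 102.56 = 108.37 million (anyone who worked, including part-time for economic reasons, counts as employed).
Unemployed = 11.13 million.
Labor force = 108.37 + 11.13 = 119.50 million.
Not in labor force = 30.10 + 26.78 + 1.60 + 70.67 + 8.73 = 137.88 million (those not working and not actively searching are outside the labor force — including those who want a job but have given up searching).
Civilian working-age population = 119.50 + 137.88 = 257.38 million.
Unemployment rate = 11.13 / 119.50 = 9.31%.
Labor force participation rate = 119.50 / 257.38 = 46.43%.

Unemployment rate ≈ 9.31%; labor force participation rate ≈ 46.43%.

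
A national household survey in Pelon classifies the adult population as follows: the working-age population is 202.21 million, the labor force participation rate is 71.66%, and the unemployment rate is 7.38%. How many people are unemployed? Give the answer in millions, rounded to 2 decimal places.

About 10.69 million are unemployed.

Labor force = 0.7166 × 202.21 = 144.90 million.
Unemployed = 0.0738 × 144.90 ≈ 10.69 million.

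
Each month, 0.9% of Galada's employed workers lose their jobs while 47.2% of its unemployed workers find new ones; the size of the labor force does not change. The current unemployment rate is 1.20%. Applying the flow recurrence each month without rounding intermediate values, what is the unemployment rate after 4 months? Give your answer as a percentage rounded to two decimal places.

With a fixed labor force, u_{t+1} = u_t + s·(1−u_t) − f·u_t = u_t·(1−s−f) + s.
Here 1−s−f = 0.519 and s = 0.009.
u_1 = 0.012000 × 0.519 + 0.009 = 0.015228.
u_2 = 0.015228 × 0.519 + 0.009 = 0.016903.
u_3 = 0.016903 × 0.519 + 0.009 = 0.017773.
u_4 = 0.017773 × 0.519 + 0.009 = 0.018224.

Unemployment rate after four months ≈ 1.82%.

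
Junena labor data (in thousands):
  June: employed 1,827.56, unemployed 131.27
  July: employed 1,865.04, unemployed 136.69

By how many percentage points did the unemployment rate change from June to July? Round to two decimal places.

The unemployment rate changed by +0.13 percentage points.

June: labor force = 1,827.56 + 131.27 = 1,958.83; u = 131.27/1,958.83 = 6.70%.
July: labor force = 1,865.04 + 136.69 = 2,001.73; u = 136.69/2,001.73 = 6.83%.
Change = 6.83% − 6.70% = +0.13 pp.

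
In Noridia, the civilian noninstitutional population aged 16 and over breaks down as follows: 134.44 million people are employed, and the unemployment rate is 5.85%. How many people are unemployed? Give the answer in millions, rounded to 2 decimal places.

Let U be the number unemployed. The labor force is E + U, and U/(E+U) = 0.0585.
So U = 0.0585 × 134.44 / (1 − 0.0585) = 7.8647 / 0.9415 ≈ 8.35 million.

About 8.35 million are unemployed.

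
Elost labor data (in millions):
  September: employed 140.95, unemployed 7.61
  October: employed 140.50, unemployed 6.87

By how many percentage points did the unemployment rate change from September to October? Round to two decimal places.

September: labor force = 140.95 + 7.61 = 148.56; u = 7.61/148.56 = 5.12%.
October: labor force = 140.50 + 6.87 = 147.37; u = 6.87/147.37 = 4.66%.
Change = 4.66% − 5.12% = −0.46 pp.

The unemployment rate changed by −0.46 percentage points.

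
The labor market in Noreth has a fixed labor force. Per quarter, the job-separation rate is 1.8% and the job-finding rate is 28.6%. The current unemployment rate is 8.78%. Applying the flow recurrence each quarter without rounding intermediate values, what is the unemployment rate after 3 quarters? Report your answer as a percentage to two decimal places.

With a fixed labor force, u_{t+1} = u_t + s·(1−u_t) − f·u_t = u_t·(1−s−f) + s.
Here 1−s−f = 0.696 and s = 0.018.
u_1 = 0.087800 × 0.696 + 0.018 = 0.079109.
u_2 = 0.079109 × 0.696 + 0.018 = 0.073060.
u_3 = 0.073060 × 0.696 + 0.018 = 0.068850.

Unemployment rate after three quarters ≈ 6.88%.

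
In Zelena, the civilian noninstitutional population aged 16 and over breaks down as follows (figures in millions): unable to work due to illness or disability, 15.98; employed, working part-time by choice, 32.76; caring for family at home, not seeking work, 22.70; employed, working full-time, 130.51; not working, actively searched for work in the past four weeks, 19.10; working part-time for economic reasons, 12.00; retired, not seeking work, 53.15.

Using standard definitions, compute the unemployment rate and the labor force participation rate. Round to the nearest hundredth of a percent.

Employed = 32.76 + 130.51 + 12.00 = 175.27 million (anyone who worked, including part-time for economic reasons, counts as employed).
Unemployed = 19.10 million.
Labor force = 175.27 + 19.10 = 194.37 million.
Not in labor force = 15.98 + 22.70 + 53.15 = 91.83 million (those not working and not actively searching are outside the labor force).
Civilian working-age population = 194.37 + 91.83 = 286.20 million.
Unemployment rate = 19.10 / 194.37 = 9.83%.
Labor force participation rate = 194.37 / 286.20 = 67.91%.

Unemployment rate ≈ 9.83%; labor force participation rate ≈ 67.91%.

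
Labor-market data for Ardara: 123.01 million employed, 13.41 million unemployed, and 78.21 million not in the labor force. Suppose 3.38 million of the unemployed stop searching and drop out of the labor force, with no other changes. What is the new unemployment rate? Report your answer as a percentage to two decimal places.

Initially, labor force = 123.01 + 13.41 = 136.42 million, so u = 13.41/136.42 = 9.83%.
After the change, unemployed and labor force both fall by 3.38 → E = 123.01, U = 10.03, labor force = 133.04 million.
New unemployment rate = 10.03 / 133.04 = 7.54%.

New unemployment rate ≈ 7.54%.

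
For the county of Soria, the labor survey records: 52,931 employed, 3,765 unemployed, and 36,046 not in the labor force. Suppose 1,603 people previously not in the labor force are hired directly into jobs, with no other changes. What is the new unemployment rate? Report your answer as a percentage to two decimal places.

New unemployment rate ≈ 6.46%.

Initially, labor force = 52,931 + 3,765 = 56,696, so u = 3,765/56,696 = 6.64%.
After the change, employed and labor force both rise by 1,603; unemployed unchanged → E = 54,534, U = 3,765, labor force = 58,299.
New unemployment rate = 3,765 / 58,299 = 6.46%.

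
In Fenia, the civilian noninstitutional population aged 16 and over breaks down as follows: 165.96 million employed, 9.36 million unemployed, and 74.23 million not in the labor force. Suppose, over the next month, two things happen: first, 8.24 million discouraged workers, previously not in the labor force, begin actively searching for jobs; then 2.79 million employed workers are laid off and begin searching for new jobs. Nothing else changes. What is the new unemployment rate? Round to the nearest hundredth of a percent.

New unemployment rate ≈ 11.11%.

Initially, labor force = 165.96 + 9.36 = 175.32 million, so u = 9.36/175.32 = 5.34%.
After the first change, unemployed and labor force both rise by 8.24 → E = 165.96, U = 17.60, labor force = 183.56 million.
After the second change, employed falls and unemployed rises by 2.79; labor force unchanged → E = 163.17, U = 20.39, labor force = 183.56 million.
New unemployment rate = 20.39 / 183.56 = 11.11%.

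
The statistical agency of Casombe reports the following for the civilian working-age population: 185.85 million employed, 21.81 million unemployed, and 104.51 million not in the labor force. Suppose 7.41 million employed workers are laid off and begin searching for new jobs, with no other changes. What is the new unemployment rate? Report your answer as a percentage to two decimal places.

Initially, labor force = 185.85 + 21.81 = 207.66 million, so u = 21.81/207.66 = 10.50%.
After the change, employed falls and unemployed rises by 7.41; labor force unchanged → E = 178.44, U = 29.22, labor force = 207.66 million.
New unemployment rate = 29.22 / 207.66 = 14.07%.

New unemployment rate ≈ 14.07%.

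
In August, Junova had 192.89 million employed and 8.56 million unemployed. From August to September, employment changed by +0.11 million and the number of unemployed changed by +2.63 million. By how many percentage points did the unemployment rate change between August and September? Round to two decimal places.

August: labor force = 192.89 + 8.56 = 201.45; u = 8.56/201.45 = 4.25%.
September: labor force = 193.00 + 11.19 = 204.19; u = 11.19/204.19 = 5.48%.
Change = 5.48% − 4.25% = +1.23 pp.

The unemployment rate changed by +1.23 percentage points.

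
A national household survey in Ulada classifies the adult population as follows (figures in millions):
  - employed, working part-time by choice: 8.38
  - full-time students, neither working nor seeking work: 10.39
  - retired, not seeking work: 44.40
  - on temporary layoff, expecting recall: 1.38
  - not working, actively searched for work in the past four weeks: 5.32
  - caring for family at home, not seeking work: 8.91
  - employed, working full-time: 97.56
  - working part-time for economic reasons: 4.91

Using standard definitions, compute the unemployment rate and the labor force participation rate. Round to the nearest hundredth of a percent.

Unemployment rate ≈ 5.70%; labor force participation rate ≈ 64.86%.

Employed = 8.38 + 97.56 + 4.91 = 110.85 million (anyone who worked, including part-time for economic reasons, counts as employed).
Unemployed = 1.38 + 5.32 = 6.70 million (jobless and actively searching, or on temporary layoff).
Labor force = 110.85 + 6.70 = 117.55 million.
Not in labor force = 10.39 + 44.40 + 8.91 = 63.70 million (those not working and not actively searching are outside the labor force).
Civilian working-age population = 117.55 + 63.70 = 181.25 million.
Unemployment rate = 6.70 / 117.55 = 5.70%.
Labor force participation rate = 117.55 / 181.25 = 64.86%.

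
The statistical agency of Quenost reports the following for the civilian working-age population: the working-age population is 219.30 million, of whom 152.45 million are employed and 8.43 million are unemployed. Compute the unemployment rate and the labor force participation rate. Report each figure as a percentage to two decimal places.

Labor force = employed + unemployed = 152.45 + 8.43 = 160.88 million.
Unemployment rate = 8.43 / 160.88 = 5.24%.
Labor force participation rate = 160.88 / 219.30 = 73.36%.

Unemployment rate ≈ 5.24%; labor force participation rate ≈ 73.36%.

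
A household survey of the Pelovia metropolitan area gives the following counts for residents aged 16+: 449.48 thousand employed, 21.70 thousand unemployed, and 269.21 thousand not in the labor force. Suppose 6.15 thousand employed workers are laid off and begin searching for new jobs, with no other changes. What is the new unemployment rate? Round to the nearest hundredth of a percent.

New unemployment rate ≈ 5.91%.

Initially, labor force = 449.48 + 21.70 = 471.18 thousand, so u = 21.70/471.18 = 4.61%.
After the change, employed falls and unemployed rises by 6.15; labor force unchanged → E = 443.33, U = 27.85, labor force = 471.18 thousand.
New unemployment rate = 27.85 / 471.18 = 5.91%.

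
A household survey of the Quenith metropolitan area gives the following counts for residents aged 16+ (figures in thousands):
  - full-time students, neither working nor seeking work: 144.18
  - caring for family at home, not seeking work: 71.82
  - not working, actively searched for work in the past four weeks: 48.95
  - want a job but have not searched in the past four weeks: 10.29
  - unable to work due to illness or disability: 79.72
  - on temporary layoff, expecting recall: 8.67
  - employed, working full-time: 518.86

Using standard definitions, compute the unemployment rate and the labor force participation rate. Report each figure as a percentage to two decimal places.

Employed = 518.86 thousand.
Unemployed = 48.95 + 8.67 = 57.62 thousand (jobless and actively searching, or on temporary layoff).
Labor force = 518.86 + 57.62 = 576.48 thousand.
Not in labor force = 144.18 + 71.82 + 10.29 + 79.72 = 306.01 thousand (those not working and not actively searching are outside the labor force — including those who want a job but have given up searching).
Civilian working-age population = 576.48 + 306.01 = 882.49 thousand.
Unemployment rate = 57.62 / 576.48 = 10.00%.
Labor force participation rate = 576.48 / 882.49 = 65.32%.

Unemployment rate ≈ 10.00%; labor force participation rate ≈ 65.32%.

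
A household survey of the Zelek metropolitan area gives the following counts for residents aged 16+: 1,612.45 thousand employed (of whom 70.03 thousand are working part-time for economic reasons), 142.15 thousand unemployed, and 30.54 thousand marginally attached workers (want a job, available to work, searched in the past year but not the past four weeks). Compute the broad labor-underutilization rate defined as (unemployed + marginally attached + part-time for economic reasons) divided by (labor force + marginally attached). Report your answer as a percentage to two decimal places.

Labor force = 1,612.45 + 142.15 = 1,754.60 thousand.
Numerator = 142.15 + 30.54 + 70.03 = 242.72 thousand.
Denominator = 1,754.60 + 30.54 = 1,785.14 thousand.
Broad rate = 242.72 / 1,785.14 = 13.60%.

Broad underutilization rate ≈ 13.60%.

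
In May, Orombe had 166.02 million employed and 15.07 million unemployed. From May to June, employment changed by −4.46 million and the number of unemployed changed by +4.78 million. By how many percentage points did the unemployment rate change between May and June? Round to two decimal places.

May: labor force = 166.02 + 15.07 = 181.09; u = 15.07/181.09 = 8.32%.
June: labor force = 161.56 + 19.85 = 181.41; u = 19.85/181.41 = 10.94%.
Change = 10.94% − 8.32% = +2.62 pp.

The unemployment rate changed by +2.62 percentage points.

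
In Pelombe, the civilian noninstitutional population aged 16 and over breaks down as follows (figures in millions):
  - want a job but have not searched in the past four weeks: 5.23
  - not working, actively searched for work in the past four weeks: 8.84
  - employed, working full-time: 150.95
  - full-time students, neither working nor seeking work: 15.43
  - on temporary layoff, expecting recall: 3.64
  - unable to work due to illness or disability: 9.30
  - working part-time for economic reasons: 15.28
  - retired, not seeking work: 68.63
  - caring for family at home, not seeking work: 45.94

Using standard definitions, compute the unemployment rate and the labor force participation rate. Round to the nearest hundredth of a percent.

Employed = 150.95 + 15.28 = 166.23 million (anyone who worked, including part-time for economic reasons, counts as employed).
Unemployed = 8.84 + 3.64 = 12.48 million (jobless and actively searching, or on temporary layoff).
Labor force = 166.23 + 12.48 = 178.71 million.
Not in labor force = 5.23 + 15.43 + 9.30 + 68.63 + 45.94 = 144.53 million (those not working and not actively searching are outside the labor force — including those who want a job but have given up searching).
Civilian working-age population = 178.71 + 144.53 = 323.24 million.
Unemployment rate = 12.48 / 178.71 = 6.98%.
Labor force participation rate = 178.71 / 323.24 = 55.29%.

Unemployment rate ≈ 6.98%; labor force participation rate ≈ 55.29%.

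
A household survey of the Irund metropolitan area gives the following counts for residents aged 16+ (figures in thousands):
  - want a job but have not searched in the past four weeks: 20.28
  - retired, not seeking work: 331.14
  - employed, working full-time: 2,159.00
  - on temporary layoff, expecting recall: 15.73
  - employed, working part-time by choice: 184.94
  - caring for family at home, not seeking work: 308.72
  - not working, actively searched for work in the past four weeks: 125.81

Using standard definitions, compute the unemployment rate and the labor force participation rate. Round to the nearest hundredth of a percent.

Unemployment rate ≈ 5.69%; labor force participation rate ≈ 79.01%.

Employed = 2,159.00 + 184.94 = 2,343.94 thousand.
Unemployed = 15.73 + 125.81 = 141.54 thousand (jobless and actively searching, or on temporary layoff).
Labor force = 2,343.94 + 141.54 = 2,485.48 thousand.
Not in labor force = 20.28 + 331.14 + 308.72 = 660.14 thousand (those not working and not actively searching are outside the labor force — including those who want a job but have given up searching).
Civilian working-age population = 2,485.48 + 660.14 = 3,145.62 thousand.
Unemployment rate = 141.54 / 2,485.48 = 5.69%.
Labor force participation rate = 2,485.48 / 3,145.62 = 79.01%.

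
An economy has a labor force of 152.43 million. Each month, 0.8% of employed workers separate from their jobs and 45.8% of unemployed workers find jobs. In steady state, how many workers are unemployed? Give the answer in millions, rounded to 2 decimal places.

Steady-state unemployment rate u* = s/(s+f) = 0.8/(0.8+45.8) = 0.017167.
Unemployed = u* × labor force = 0.017167 × 152.43 ≈ 2.62 million.

About 2.62 million are unemployed in steady state.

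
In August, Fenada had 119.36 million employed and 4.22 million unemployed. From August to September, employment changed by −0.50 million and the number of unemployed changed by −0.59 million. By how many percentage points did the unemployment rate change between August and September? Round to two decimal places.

The unemployment rate changed by −0.45 percentage points.

August: labor force = 119.36 + 4.22 = 123.58; u = 4.22/123.58 = 3.41%.
September: labor force = 118.86 + 3.63 = 122.49; u = 3.63/122.49 = 2.96%.
Change = 2.96% − 3.41% = −0.45 pp.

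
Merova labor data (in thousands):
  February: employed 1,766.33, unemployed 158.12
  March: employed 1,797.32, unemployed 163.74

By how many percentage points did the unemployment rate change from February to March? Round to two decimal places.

February: labor force = 1,766.33 + 158.12 = 1,924.45; u = 158.12/1,924.45 = 8.22%.
March: labor force = 1,797.32 + 163.74 = 1,961.06; u = 163.74/1,961.06 = 8.35%.
Change = 8.35% − 8.22% = +0.13 pp.

The unemployment rate changed by +0.13 percentage points.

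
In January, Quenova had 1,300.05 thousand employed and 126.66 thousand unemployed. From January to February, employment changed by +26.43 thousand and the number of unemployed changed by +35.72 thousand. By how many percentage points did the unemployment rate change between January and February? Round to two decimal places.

The unemployment rate changed by +2.03 percentage points.

January: labor force = 1,300.05 + 126.66 = 1,426.71; u = 126.66/1,426.71 = 8.88%.
February: labor force = 1,326.48 + 162.38 = 1,488.86; u = 162.38/1,488.86 = 10.91%.
Change = 10.91% − 8.88% = +2.03 pp.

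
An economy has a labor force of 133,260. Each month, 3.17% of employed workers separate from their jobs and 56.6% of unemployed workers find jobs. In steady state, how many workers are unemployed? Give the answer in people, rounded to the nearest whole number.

About 7,068 are unemployed in steady state.

Steady-state unemployment rate u* = s/(s+f) = 3.17/(3.17+56.6) = 0.053037.
Unemployed = u* × labor force = 0.053037 × 133,260 ≈ 7,068.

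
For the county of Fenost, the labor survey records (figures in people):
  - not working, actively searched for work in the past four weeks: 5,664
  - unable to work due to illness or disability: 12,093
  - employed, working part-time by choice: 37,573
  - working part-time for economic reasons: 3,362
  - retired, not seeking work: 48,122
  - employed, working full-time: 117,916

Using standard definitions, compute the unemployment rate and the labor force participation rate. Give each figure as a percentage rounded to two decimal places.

Unemployment rate ≈ 3.44%; labor force participation rate ≈ 73.21%.

Employed = 37,573 + 3,362 + 117,916 = 158,851 (anyone who worked, including part-time for economic reasons, counts as employed).
Unemployed = 5,664.
Labor force = 158,851 + 5,664 = 164,515.
Not in labor force = 12,093 + 48,122 = 60,215 (those not working and not actively searching are outside the labor force).
Civilian working-age population = 164,515 + 60,215 = 224,730.
Unemployment rate = 5,664 / 164,515 = 3.44%.
Labor force participation rate = 164,515 / 224,730 = 73.21%.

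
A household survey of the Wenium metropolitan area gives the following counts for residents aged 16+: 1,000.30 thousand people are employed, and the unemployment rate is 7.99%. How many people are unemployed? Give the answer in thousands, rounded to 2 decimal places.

Let U be the number unemployed. The labor force is E + U, and U/(E+U) = 0.0799.
So U = 0.0799 × 1,000.30 / (1 − 0.0799) = 79.9240 / 0.9201 ≈ 86.86 thousand.

About 86.86 thousand are unemployed.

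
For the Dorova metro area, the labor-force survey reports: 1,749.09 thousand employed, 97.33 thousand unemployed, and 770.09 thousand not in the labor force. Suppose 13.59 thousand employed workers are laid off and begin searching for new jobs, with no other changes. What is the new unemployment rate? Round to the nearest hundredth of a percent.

New unemployment rate ≈ 6.01%.

Initially, labor force = 1,749.09 + 97.33 = 1,846.42 thousand, so u = 97.33/1,846.42 = 5.27%.
After the change, employed falls and unemployed rises by 13.59; labor force unchanged → E = 1,735.50, U = 110.92, labor force = 1,846.42 thousand.
New unemployment rate = 110.92 / 1,846.42 = 6.01%.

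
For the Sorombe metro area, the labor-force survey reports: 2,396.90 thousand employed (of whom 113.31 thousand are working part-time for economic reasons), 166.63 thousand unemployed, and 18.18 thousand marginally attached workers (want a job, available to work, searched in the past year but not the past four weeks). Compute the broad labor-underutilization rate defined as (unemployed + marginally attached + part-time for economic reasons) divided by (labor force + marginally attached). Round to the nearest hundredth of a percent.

Labor force = 2,396.90 + 166.63 = 2,563.53 thousand.
Numerator = 166.63 + 18.18 + 113.31 = 298.12 thousand.
Denominator = 2,563.53 + 18.18 = 2,581.71 thousand.
Broad rate = 298.12 / 2,581.71 = 11.55%.

Broad underutilization rate ≈ 11.55%.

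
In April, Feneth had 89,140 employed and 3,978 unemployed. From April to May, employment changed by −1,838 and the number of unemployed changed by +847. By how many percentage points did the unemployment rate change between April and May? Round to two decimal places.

April: labor force = 89,140 + 3,978 = 93,118; u = 3,978/93,118 = 4.27%.
May: labor force = 87,302 + 4,825 = 92,127; u = 4,825/92,127 = 5.24%.
Change = 5.24% − 4.27% = +0.97 pp.

The unemployment rate changed by +0.97 percentage points.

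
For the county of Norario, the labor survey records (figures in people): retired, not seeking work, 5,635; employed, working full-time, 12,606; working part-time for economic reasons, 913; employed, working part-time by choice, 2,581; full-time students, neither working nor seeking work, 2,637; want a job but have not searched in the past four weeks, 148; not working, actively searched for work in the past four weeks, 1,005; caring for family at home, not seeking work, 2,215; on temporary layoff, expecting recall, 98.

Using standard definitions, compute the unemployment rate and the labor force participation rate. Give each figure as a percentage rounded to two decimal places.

Employed = 12,606 + 913 + 2,581 = 16,100 (anyone who worked, including part-time for economic reasons, counts as employed).
Unemployed = 1,005 + 98 = 1,103 (jobless and actively searching, or on temporary layoff).
Labor force = 16,100 + 1,103 = 17,203.
Not in labor force = 5,635 + 2,637 + 148 + 2,215 = 10,635 (those not working and not actively searching are outside the labor force — including those who want a job but have given up searching).
Civilian working-age population = 17,203 + 10,635 = 27,838.
Unemployment rate = 1,103 / 17,203 = 6.41%.
Labor force participation rate = 17,203 / 27,838 = 61.80%.

Unemployment rate ≈ 6.41%; labor force participation rate ≈ 61.80%.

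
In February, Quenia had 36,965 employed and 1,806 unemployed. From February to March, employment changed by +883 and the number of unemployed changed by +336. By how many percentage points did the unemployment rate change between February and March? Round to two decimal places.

February: labor force = 36,965 + 1,806 = 38,771; u = 1,806/38,771 = 4.66%.
March: labor force = 37,848 + 2,142 = 39,990; u = 2,142/39,990 = 5.36%.
Change = 5.36% − 4.66% = +0.70 pp.

The unemployment rate changed by +0.70 percentage points.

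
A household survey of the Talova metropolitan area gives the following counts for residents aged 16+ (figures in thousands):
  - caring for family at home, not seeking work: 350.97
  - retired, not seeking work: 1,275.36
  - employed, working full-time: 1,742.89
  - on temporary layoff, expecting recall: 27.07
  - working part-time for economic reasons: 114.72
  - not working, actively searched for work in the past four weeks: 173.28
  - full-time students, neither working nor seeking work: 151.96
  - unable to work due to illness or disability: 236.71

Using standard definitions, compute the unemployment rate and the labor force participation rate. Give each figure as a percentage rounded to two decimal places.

Employed = 1,742.89 + 114.72 = 1,857.61 thousand (anyone who worked, including part-time for economic reasons, counts as employed).
Unemployed = 27.07 + 173.28 = 200.35 thousand (jobless and actively searching, or on temporary layoff).
Labor force = 1,857.61 + 200.35 = 2,057.96 thousand.
Not in labor force = 350.97 + 1,275.36 + 151.96 + 236.71 = 2,015.00 thousand (those not working and not actively searching are outside the labor force).
Civilian working-age population = 2,057.96 + 2,015.00 = 4,072.96 thousand.
Unemployment rate = 200.35 / 2,057.96 = 9.74%.
Labor force participation rate = 2,057.96 / 4,072.96 = 50.53%.

Unemployment rate ≈ 9.74%; labor force participation rate ≈ 50.53%.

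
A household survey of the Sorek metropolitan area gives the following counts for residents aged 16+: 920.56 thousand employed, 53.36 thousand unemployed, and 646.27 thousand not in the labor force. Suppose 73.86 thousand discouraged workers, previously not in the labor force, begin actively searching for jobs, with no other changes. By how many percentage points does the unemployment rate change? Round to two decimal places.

Initially, labor force = 920.56 + 53.36 = 973.92 thousand, so u = 53.36/973.92 = 5.48%.
After the change, unemployed and labor force both rise by 73.86 → E = 920.56, U = 127.22, labor force = 1,047.78 thousand.
New unemployment rate = 127.22 / 1,047.78 = 12.14%.
Change = 12.14% − 5.48% = +6.66 percentage points.

The unemployment rate changes by +6.66 percentage points.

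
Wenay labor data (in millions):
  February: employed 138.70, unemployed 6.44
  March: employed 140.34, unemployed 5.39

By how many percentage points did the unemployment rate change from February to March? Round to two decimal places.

The unemployment rate changed by −0.74 percentage points.

February: labor force = 138.70 + 6.44 = 145.14; u = 6.44/145.14 = 4.44%.
March: labor force = 140.34 + 5.39 = 145.73; u = 5.39/145.73 = 3.70%.
Change = 3.70% − 4.44% = −0.74 pp.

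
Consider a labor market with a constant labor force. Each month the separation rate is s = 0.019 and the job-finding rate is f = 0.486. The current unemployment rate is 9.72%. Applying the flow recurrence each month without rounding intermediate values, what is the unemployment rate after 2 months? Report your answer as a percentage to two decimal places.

With a fixed labor force, u_{t+1} = u_t + s·(1−u_t) − f·u_t = u_t·(1−s−f) + s.
Here 1−s−f = 0.495 and s = 0.019.
u_1 = 0.097200 × 0.495 + 0.019 = 0.067114.
u_2 = 0.067114 × 0.495 + 0.019 = 0.052221.

Unemployment rate after two months ≈ 5.22%.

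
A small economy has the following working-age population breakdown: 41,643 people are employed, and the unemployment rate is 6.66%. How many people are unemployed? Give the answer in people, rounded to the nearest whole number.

Let U be the number unemployed. The labor force is E + U, and U/(E+U) = 0.0666.
So U = 0.0666 × 41,643 / (1 − 0.0666) = 2773.42 / 0.9334 ≈ 2,971.

About 2,971 are unemployed.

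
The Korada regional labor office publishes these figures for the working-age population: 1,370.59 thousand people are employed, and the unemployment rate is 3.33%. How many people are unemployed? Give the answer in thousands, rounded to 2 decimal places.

About 47.21 thousand are unemployed.

Let U be the number unemployed. The labor force is E + U, and U/(E+U) = 0.0333.
So U = 0.0333 × 1,370.59 / (1 − 0.0333) = 45.6406 / 0.9667 ≈ 47.21 thousand.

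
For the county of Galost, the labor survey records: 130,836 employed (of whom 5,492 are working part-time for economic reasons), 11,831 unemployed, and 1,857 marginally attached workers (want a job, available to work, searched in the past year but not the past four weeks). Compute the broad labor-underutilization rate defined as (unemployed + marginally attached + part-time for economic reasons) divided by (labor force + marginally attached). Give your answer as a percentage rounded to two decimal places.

Broad underutilization rate ≈ 13.27%.

Labor force = 130,836 + 11,831 = 142,667.
Numerator = 11,831 + 1,857 + 5,492 = 19,180.
Denominator = 142,667 + 1,857 = 144,524.
Broad rate = 19,180 / 144,524 = 13.27%.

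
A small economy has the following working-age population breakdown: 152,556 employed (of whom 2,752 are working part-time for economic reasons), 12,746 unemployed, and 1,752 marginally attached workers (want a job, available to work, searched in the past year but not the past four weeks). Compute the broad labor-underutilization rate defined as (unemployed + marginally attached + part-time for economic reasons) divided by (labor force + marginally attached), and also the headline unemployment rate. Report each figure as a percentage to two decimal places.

Broad underutilization rate ≈ 10.33%; headline unemployment rate ≈ 7.71%.

Labor force = 152,556 + 12,746 = 165,302.
Numerator = 12,746 + 1,752 + 2,752 = 17,250.
Denominator = 165,302 + 1,752 = 167,054.
Broad rate = 17,250 / 167,054 = 10.33%.
Headline unemployment rate = 12,746 / 165,302 = 7.71%.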